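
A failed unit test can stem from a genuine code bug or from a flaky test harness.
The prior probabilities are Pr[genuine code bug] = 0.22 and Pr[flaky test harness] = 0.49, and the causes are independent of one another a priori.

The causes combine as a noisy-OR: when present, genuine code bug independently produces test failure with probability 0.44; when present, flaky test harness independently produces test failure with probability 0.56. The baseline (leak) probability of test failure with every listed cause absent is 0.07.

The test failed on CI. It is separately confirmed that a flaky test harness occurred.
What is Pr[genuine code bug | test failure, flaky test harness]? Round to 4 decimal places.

Pr[genuine code bug | test failure, flaky test harness] ≈ 0.2690

Under noisy-OR, P(test failure | causes) = 1 − (1−0.07)·∏(1−qᵢ) over the active causes.
Weight on genuine code bug=true, given the evidence: 0.770848·0.22 = 0.169587
Normalizer over all consistent configurations: 0.5908·0.78 + 0.770848·0.22 = 0.630411
Posterior = 0.169587 / 0.630411 ≈ 0.2690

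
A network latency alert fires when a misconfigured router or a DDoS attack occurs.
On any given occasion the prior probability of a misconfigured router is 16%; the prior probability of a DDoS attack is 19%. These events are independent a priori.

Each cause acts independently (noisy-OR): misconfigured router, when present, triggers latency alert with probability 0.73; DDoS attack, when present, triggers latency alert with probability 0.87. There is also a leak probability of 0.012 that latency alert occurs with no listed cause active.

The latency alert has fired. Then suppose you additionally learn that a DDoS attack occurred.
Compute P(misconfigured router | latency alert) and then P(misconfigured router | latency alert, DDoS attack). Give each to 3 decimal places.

Under noisy-OR, P(latency alert | causes) = 1 − (1−0.012)·∏(1−qᵢ) over the active causes.
P(latency alert) = 0.012×0.84×0.81 + 0.87156×0.84×0.19 + 0.73324×0.16×0.81 + 0.965321×0.16×0.19 = 0.008165 + 0.139101 + 0.095028 + 0.029346 = 0.271640
Of this, 0.124374 comes from 0.095028 + 0.029346 (the misconfigured router=true cases).
Hence the posterior is 0.124374/0.271640 ≈ 0.458.

Now condition on the additional information:
For the numerator, keep only misconfigured router=true terms: 0.965321·0.16 = 0.154451
The normalizing constant is 0.87156·0.84 + 0.965321·0.16 = 0.886561
Posterior = 0.154451 / 0.886561 ≈ 0.174
The drop from 0.458 to 0.174 is the explaining-away (discounting) effect.

P(misconfigured router | latency alert) ≈ 0.458; P(misconfigured router | latency alert, DDoS attack) ≈ 0.174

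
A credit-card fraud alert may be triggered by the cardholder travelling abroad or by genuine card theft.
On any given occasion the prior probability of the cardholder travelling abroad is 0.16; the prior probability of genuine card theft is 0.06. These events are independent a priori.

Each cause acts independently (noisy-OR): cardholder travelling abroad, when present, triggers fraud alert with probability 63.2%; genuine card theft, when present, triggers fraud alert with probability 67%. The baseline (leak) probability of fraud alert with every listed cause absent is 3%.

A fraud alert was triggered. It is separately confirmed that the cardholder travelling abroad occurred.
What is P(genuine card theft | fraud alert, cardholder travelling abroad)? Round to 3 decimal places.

Under noisy-OR, P(fraud alert | causes) = 1 − (1−0.03)·∏(1−qᵢ) over the active causes.
Numerator (weight on configurations with genuine card theft): 0.882203×0.06 = 0.052932
Normalizer over all consistent configurations: 0.64304×0.94 + 0.882203×0.06 = 0.657390
Posterior = 0.052932 / 0.657390 ≈ 0.081

P(genuine card theft | fraud alert, cardholder travelling abroad) ≈ 0.081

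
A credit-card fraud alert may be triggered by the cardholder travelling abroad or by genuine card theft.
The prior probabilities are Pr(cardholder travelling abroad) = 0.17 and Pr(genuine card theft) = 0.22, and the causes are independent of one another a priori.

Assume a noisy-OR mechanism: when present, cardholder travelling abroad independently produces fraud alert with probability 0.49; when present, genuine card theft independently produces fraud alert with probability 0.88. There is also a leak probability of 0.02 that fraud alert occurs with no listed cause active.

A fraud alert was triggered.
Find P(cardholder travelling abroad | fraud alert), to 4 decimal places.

Under noisy-OR, P(fraud alert | causes) = 1 − (1−0.02)·∏(1−qᵢ) over the active causes.
P(fraud alert) = 0.02*0.83*0.78 + 0.8824*0.83*0.22 + 0.5002*0.17*0.78 + 0.940024*0.17*0.22 = 0.012948 + 0.161126 + 0.066327 + 0.035157 = 0.275558
Of this, 0.101484 comes from 0.066327 + 0.035157 (the cardholder travelling abroad=true cases).
P(cardholder travelling abroad | fraud alert) = 0.101484 / 0.275558 ≈ 0.3683

P(cardholder travelling abroad | fraud alert) ≈ 0.3683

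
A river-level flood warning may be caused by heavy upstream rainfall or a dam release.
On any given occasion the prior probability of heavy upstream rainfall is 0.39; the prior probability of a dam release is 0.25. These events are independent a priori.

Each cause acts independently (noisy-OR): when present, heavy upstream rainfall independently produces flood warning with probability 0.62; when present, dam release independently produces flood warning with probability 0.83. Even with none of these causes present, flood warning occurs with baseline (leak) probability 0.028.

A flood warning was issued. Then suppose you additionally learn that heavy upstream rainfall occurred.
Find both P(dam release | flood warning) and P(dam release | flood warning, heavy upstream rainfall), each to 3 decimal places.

Under noisy-OR, P(flood warning | causes) = 1 − (1−0.028)·∏(1−qᵢ) over the active causes.
P(flood warning) = 0.028×0.61×0.75 + 0.83476×0.61×0.25 + 0.63064×0.39×0.75 + 0.937209×0.39×0.25 = 0.012810 + 0.127301 + 0.184462 + 0.091378 = 0.415951
Restricting to configurations with dam release present: 0.127301 + 0.091378 = 0.218679.
P(dam release | flood warning) = 0.218679 / 0.415951 ≈ 0.526

Now also conditioning on heavy upstream rainfall=true:
By total probability over both values of dam release:
  P(flood warning | heavy upstream rainfall) = 0.63064×0.75 + 0.937209×0.25
        = 0.472980 + 0.234302 = 0.707282
The terms with dam release present sum to 0.234302, so
  P(dam release | flood warning, heavy upstream rainfall) = 0.234302 / 0.707282 ≈ 0.331

P(dam release | flood warning) ≈ 0.526; P(dam release | flood warning, heavy upstream rainfall) ≈ 0.331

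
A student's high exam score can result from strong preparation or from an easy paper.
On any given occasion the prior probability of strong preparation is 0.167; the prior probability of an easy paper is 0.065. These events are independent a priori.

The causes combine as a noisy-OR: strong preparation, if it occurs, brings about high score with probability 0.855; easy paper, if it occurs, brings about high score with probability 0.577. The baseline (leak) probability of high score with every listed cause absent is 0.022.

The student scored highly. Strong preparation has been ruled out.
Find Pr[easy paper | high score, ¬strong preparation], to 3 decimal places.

Pr[easy paper | high score, ¬strong preparation] ≈ 0.649

Under noisy-OR, P(high score | causes) = 1 − (1−0.022)·∏(1−qᵢ) over the active causes.
P(high score | ¬strong preparation) = 0.022·0.935 + 0.586306·0.065 = 0.020570 + 0.038110 = 0.058680
Of this, 0.038110 comes from 0.586306·0.065 (the easy paper=true cases).
P(easy paper | high score, ¬strong preparation) = 0.038110 / 0.058680 ≈ 0.649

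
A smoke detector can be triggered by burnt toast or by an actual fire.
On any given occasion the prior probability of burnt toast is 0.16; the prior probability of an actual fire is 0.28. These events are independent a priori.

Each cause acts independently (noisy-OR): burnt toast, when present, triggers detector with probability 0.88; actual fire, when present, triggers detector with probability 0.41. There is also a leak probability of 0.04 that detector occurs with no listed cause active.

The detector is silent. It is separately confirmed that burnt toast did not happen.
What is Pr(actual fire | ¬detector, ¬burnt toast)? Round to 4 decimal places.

Under noisy-OR, P(detector | causes) = 1 − (1−0.04)·∏(1−qᵢ) over the active causes.
P(¬detector | ¬burnt toast) = 0.96*0.72 + 0.5664*0.28 = 0.691200 + 0.158592 = 0.849792
Of this, 0.158592 comes from 0.5664*0.28 (the actual fire=true cases).
So P(actual fire | ¬detector, ¬burnt toast) = 0.158592/0.849792 ≈ 0.1866.

Pr(actual fire | ¬detector, ¬burnt toast) ≈ 0.1866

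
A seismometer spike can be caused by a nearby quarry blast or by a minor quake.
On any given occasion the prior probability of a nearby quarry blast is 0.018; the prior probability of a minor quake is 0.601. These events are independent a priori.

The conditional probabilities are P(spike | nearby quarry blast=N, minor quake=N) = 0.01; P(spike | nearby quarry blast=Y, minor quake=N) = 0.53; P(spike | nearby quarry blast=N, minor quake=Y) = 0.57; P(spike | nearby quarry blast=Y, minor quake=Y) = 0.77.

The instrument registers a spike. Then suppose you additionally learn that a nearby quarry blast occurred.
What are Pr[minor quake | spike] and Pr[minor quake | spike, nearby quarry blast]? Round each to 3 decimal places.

P(spike) = 0.01·0.982·0.399 + 0.57·0.982·0.601 + 0.53·0.018·0.399 + 0.77·0.018·0.601 = 0.003918 + 0.336404 + 0.003806 + 0.008330 = 0.352458
The minor quake-present share is 0.336404 + 0.008330 = 0.344734.
Hence the posterior is 0.344734/0.352458 ≈ 0.978.

With the extra evidence:
Enumerate both values of minor quake and weight by the priors:
  P(spike | nearby quarry blast) = 0.53·0.399 + 0.77·0.601
        = 0.211470 + 0.462770 = 0.674240
The terms with minor quake present sum to 0.462770, so
  P(minor quake | spike, nearby quarry blast) = 0.462770 / 0.674240 ≈ 0.686
This is intercausal reasoning (explaining away): once nearby quarry blast accounts for the spike, minor quake becomes less likely.

Pr[minor quake | spike] ≈ 0.978; Pr[minor quake | spike, nearby quarry blast] ≈ 0.686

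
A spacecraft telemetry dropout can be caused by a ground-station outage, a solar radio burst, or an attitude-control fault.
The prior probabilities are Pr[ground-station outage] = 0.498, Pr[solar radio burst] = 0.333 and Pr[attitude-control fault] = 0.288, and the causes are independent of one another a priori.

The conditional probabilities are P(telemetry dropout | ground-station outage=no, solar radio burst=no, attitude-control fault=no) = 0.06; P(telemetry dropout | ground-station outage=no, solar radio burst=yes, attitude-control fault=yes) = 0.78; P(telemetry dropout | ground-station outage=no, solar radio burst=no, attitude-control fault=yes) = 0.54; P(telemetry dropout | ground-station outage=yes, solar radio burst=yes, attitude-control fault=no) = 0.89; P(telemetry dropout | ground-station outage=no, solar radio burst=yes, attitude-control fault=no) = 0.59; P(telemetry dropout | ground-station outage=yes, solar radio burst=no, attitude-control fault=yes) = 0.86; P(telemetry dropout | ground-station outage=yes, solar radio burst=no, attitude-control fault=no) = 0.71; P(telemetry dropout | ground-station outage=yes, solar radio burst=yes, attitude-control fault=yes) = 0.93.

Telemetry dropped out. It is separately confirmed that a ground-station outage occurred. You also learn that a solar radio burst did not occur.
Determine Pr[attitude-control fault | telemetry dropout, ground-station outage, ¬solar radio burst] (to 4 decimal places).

Numerator (weight on configurations with attitude-control fault): 0.86·0.288 = 0.247680
Denominator P(telemetry dropout | ground-station outage, ¬solar radio burst): 0.71·0.712 + 0.86·0.288 = 0.753200
P(attitude-control fault | telemetry dropout, ground-station outage, ¬solar radio burst) = 0.247680/0.753200 ≈ 0.3288

Pr[attitude-control fault | telemetry dropout, ground-station outage, ¬solar radio burst] ≈ 0.3288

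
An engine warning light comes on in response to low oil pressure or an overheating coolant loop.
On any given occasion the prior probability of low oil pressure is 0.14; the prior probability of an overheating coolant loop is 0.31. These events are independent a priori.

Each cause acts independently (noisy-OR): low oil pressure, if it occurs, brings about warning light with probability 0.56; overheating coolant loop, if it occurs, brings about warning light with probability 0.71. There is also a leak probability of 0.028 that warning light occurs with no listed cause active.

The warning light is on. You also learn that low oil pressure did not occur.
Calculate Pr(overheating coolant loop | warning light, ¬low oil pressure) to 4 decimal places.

Under noisy-OR, P(warning light | causes) = 1 − (1−0.028)·∏(1−qᵢ) over the active causes.
P(warning light | ¬low oil pressure) = 0.028*0.69 + 0.71812*0.31 = 0.019320 + 0.222617 = 0.241937
Of this, 0.222617 comes from 0.71812*0.31 (the overheating coolant loop=true cases).
So P(overheating coolant loop | warning light, ¬low oil pressure) = 0.222617/0.241937 ≈ 0.9201.

Pr(overheating coolant loop | warning light, ¬low oil pressure) ≈ 0.9201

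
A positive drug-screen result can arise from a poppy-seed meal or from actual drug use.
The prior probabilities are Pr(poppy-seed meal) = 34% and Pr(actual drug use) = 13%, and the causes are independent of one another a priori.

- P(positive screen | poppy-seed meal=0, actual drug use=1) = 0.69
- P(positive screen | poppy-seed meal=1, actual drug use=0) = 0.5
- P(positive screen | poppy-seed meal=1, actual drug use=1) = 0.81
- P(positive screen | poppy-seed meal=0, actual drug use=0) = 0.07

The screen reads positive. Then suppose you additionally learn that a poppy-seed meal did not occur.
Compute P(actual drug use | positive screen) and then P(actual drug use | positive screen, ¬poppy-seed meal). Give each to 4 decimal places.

P(positive screen) = 0.07*0.66*0.87 + 0.69*0.66*0.13 + 0.5*0.34*0.87 + 0.81*0.34*0.13 = 0.040194 + 0.059202 + 0.147900 + 0.035802 = 0.283098
The actual drug use-present share is 0.059202 + 0.035802 = 0.095004.
P(actual drug use | positive screen) = 0.095004 / 0.283098 ≈ 0.3356

With the extra evidence:
P(positive screen | ¬poppy-seed meal) = 0.07*0.87 + 0.69*0.13 = 0.060900 + 0.089700 = 0.150600
The actual drug use-present share is 0.69*0.13 = 0.089700.
So P(actual drug use | positive screen, ¬poppy-seed meal) = 0.089700/0.150600 ≈ 0.5956.
Ruling out poppy-seed meal raises the posterior on actual drug use — the flip side of explaining away.

P(actual drug use | positive screen) ≈ 0.3356; P(actual drug use | positive screen, ¬poppy-seed meal) ≈ 0.5956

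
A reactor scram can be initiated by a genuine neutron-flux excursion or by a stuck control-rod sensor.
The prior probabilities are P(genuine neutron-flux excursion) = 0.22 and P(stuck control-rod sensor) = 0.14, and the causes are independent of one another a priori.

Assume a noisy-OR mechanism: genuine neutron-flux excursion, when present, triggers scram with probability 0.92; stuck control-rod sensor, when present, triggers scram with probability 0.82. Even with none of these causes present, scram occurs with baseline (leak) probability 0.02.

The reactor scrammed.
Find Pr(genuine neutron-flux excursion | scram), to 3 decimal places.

Under noisy-OR, P(scram | causes) = 1 − (1−0.02)·∏(1−qᵢ) over the active causes.
P(scram) = 0.02*0.78*0.86 + 0.8236*0.78*0.14 + 0.9216*0.22*0.86 + 0.985888*0.22*0.14 = 0.013416 + 0.089937 + 0.174367 + 0.030365 = 0.308085
Restricting to configurations with genuine neutron-flux excursion present: 0.174367 + 0.030365 = 0.204732.
So P(genuine neutron-flux excursion | scram) = 0.204732/0.308085 ≈ 0.665.

Pr(genuine neutron-flux excursion | scram) ≈ 0.665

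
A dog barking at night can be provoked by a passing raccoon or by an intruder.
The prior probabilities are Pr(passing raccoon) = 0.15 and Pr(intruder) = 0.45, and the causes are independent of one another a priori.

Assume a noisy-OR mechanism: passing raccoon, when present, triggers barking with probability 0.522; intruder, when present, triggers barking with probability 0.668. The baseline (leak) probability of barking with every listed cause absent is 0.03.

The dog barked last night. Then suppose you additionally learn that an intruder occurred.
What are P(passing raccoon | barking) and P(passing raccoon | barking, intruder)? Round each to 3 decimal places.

P(passing raccoon | barking) ≈ 0.271; P(passing raccoon | barking, intruder) ≈ 0.180

Under noisy-OR, P(barking | causes) = 1 − (1−0.03)·∏(1−qᵢ) over the active causes.
P(barking) = 0.03*0.85*0.55 + 0.67796*0.85*0.45 + 0.53634*0.15*0.55 + 0.846065*0.15*0.45 = 0.014025 + 0.259320 + 0.044248 + 0.057109 = 0.374702
The passing raccoon-present share is 0.044248 + 0.057109 = 0.101357.
P(passing raccoon | barking) = 0.101357 / 0.374702 ≈ 0.271

Now condition on the additional information:
Numerator (weight on configurations with passing raccoon): 0.846065×0.15 = 0.126910
The normalizing constant is 0.67796×0.85 + 0.846065×0.15 = 0.703176
Posterior = 0.126910 / 0.703176 ≈ 0.180
This is intercausal reasoning (explaining away): once intruder accounts for the barking, passing raccoon becomes less likely.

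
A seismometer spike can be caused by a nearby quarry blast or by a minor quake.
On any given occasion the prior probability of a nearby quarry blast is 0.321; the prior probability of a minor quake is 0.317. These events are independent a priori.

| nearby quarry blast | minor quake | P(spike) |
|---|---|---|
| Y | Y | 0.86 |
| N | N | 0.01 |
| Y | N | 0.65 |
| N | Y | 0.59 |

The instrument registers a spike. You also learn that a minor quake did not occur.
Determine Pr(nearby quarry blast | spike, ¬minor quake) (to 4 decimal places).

Pr(nearby quarry blast | spike, ¬minor quake) ≈ 0.9685

For the numerator, keep only nearby quarry blast=true terms: 0.65×0.321 = 0.208650
Denominator P(spike | ¬minor quake): 0.01×0.679 + 0.65×0.321 = 0.215440
P(nearby quarry blast | spike, ¬minor quake) = 0.208650/0.215440 ≈ 0.9685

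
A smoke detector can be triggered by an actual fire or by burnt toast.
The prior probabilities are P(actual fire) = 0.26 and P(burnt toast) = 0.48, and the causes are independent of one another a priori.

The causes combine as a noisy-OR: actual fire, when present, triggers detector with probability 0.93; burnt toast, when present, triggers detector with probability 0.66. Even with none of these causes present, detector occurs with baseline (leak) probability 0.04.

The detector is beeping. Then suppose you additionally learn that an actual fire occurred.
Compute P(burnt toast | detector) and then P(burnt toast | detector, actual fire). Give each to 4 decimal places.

Under noisy-OR, P(detector | causes) = 1 − (1−0.04)·∏(1−qᵢ) over the active causes.
P(detector) = 0.04*0.74*0.52 + 0.6736*0.74*0.48 + 0.9328*0.26*0.52 + 0.977152*0.26*0.48 = 0.015392 + 0.239263 + 0.126115 + 0.121949 = 0.502719
Of this, 0.361212 comes from 0.239263 + 0.121949 (the burnt toast=true cases).
So P(burnt toast | detector) = 0.361212/0.502719 ≈ 0.7185.

With the extra evidence:
For the numerator, keep only burnt toast=true terms: 0.977152*0.48 = 0.469033
Denominator P(detector | actual fire): 0.9328*0.52 + 0.977152*0.48 = 0.954089
P(burnt toast | detector, actual fire) = 0.469033/0.954089 ≈ 0.4916

P(burnt toast | detector) ≈ 0.7185; P(burnt toast | detector, actual fire) ≈ 0.4916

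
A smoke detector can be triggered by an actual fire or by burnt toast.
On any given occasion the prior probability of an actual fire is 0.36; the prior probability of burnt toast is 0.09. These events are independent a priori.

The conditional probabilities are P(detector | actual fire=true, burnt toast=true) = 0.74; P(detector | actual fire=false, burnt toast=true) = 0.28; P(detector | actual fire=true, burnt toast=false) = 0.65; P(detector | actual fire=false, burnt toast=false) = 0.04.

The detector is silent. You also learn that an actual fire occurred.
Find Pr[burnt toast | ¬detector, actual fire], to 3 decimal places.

P(¬detector | actual fire) = 0.35*0.91 + 0.26*0.09 = 0.318500 + 0.023400 = 0.341900
Restricting to configurations with burnt toast present: 0.26*0.09 = 0.023400.
So P(burnt toast | ¬detector, actual fire) = 0.023400/0.341900 ≈ 0.068.

Pr[burnt toast | ¬detector, actual fire] ≈ 0.068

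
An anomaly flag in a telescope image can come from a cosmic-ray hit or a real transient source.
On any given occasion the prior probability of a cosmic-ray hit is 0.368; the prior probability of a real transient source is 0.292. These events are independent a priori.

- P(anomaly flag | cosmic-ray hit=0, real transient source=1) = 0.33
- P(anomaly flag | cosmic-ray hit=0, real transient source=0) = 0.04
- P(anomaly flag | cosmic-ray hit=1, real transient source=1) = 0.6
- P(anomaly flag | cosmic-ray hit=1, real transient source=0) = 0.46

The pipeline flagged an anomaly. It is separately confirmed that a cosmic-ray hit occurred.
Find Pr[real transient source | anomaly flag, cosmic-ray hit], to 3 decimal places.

P(anomaly flag | cosmic-ray hit) = 0.46·0.708 + 0.6·0.292 = 0.325680 + 0.175200 = 0.500880
The real transient source-present share is 0.6·0.292 = 0.175200.
Hence the posterior is 0.175200/0.500880 ≈ 0.350.

Pr[real transient source | anomaly flag, cosmic-ray hit] ≈ 0.350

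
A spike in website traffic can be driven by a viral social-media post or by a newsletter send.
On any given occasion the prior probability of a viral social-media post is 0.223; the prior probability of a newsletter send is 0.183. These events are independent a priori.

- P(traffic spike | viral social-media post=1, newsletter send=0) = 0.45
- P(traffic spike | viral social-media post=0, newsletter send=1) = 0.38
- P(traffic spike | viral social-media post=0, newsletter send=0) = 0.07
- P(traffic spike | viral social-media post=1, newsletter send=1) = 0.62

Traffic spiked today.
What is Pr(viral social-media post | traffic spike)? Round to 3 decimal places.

Pr(viral social-media post | traffic spike) ≈ 0.521

P(traffic spike) = 0.07×0.777×0.817 + 0.38×0.777×0.183 + 0.45×0.223×0.817 + 0.62×0.223×0.183 = 0.044437 + 0.054033 + 0.081986 + 0.025302 = 0.205758
Restricting to configurations with viral social-media post present: 0.081986 + 0.025302 = 0.107288.
P(viral social-media post | traffic spike) = 0.107288 / 0.205758 ≈ 0.521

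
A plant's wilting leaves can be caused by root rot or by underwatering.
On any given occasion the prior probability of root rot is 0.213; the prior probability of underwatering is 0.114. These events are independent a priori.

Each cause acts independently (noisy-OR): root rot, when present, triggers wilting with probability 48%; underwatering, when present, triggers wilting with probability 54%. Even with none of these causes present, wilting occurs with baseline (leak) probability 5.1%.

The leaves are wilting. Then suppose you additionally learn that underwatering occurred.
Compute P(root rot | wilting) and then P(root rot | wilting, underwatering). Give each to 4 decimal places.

Under noisy-OR, P(wilting | causes) = 1 − (1−0.051)·∏(1−qᵢ) over the active causes.
For the numerator, keep only root rot=true terms: 0.095589 + 0.018770 = 0.114359
The normalizing constant is 0.051*0.787*0.886 + 0.56346*0.787*0.114 + 0.50652*0.213*0.886 + 0.772999*0.213*0.114 = 0.200473
Posterior = 0.114359 / 0.200473 ≈ 0.5704

Now also conditioning on underwatering=true:
Numerator (weight on configurations with root rot): 0.772999·0.213 = 0.164649
The normalizing constant is 0.56346·0.787 + 0.772999·0.213 = 0.608092
P(root rot | wilting, underwatering) = 0.164649/0.608092 ≈ 0.2708

P(root rot | wilting) ≈ 0.5704; P(root rot | wilting, underwatering) ≈ 0.2708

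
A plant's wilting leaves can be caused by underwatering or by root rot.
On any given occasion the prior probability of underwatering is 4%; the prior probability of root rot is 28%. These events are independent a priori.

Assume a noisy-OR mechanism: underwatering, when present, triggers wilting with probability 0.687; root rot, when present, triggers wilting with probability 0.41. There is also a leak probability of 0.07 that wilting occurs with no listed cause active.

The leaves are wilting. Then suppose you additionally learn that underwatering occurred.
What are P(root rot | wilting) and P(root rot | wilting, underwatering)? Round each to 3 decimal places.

Under noisy-OR, P(wilting | causes) = 1 − (1−0.07)·∏(1−qᵢ) over the active causes.
P(wilting) = 0.07*0.96*0.72 + 0.4513*0.96*0.28 + 0.70891*0.04*0.72 + 0.828257*0.04*0.28 = 0.048384 + 0.121309 + 0.020417 + 0.009276 = 0.199386
Of this, 0.130585 comes from 0.121309 + 0.009276 (the root rot=true cases).
P(root rot | wilting) = 0.130585 / 0.199386 ≈ 0.655

With the extra evidence:
By total probability over both values of root rot:
  P(wilting | underwatering) = 0.70891×0.72 + 0.828257×0.28
        = 0.510415 + 0.231912 = 0.742327
Keeping only the root rot-present terms gives 0.231912, so
  P(root rot | wilting, underwatering) = 0.231912 / 0.742327 ≈ 0.312

P(root rot | wilting) ≈ 0.655; P(root rot | wilting, underwatering) ≈ 0.312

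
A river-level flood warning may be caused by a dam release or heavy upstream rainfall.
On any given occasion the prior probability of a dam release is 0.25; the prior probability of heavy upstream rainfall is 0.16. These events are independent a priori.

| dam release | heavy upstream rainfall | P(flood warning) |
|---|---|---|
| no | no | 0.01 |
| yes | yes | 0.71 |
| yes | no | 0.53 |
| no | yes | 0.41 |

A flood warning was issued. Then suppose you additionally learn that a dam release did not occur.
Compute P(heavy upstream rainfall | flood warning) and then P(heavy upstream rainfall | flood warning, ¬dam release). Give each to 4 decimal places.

Weight on heavy upstream rainfall=true, given the evidence: 0.049200 + 0.028400 = 0.077600
The normalizing constant is 0.01·0.75·0.84 + 0.41·0.75·0.16 + 0.53·0.25·0.84 + 0.71·0.25·0.16 = 0.195200
P(heavy upstream rainfall | flood warning) = 0.077600/0.195200 ≈ 0.3975

Now condition on the additional information:
For the numerator, keep only heavy upstream rainfall=true terms: 0.41×0.16 = 0.065600
The normalizing constant is 0.01×0.84 + 0.41×0.16 = 0.074000
P(heavy upstream rainfall | flood warning, ¬dam release) = 0.065600/0.074000 ≈ 0.8865
Ruling out dam release raises the posterior on heavy upstream rainfall — the flip side of explaining away.

P(heavy upstream rainfall | flood warning) ≈ 0.3975; P(heavy upstream rainfall | flood warning, ¬dam release) ≈ 0.8865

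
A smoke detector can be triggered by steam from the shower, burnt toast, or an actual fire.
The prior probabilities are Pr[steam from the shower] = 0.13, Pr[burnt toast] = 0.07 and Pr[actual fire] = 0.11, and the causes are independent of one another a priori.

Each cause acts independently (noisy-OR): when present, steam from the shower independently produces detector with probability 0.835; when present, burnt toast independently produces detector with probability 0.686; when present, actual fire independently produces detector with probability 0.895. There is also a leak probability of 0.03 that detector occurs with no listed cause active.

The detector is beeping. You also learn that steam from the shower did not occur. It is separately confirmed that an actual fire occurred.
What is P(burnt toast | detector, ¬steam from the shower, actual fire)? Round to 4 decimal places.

Under noisy-OR, P(detector | causes) = 1 − (1−0.03)·∏(1−qᵢ) over the active causes.
By total probability over both values of burnt toast:
  P(detector | ¬steam from the shower, actual fire) = 0.89815*0.93 + 0.968019*0.07
        = 0.835280 + 0.067761 = 0.903041
Configurations with burnt toast contribute 0.067761, so
  P(burnt toast | detector, ¬steam from the shower, actual fire) = 0.067761 / 0.903041 ≈ 0.0750

P(burnt toast | detector, ¬steam from the shower, actual fire) ≈ 0.0750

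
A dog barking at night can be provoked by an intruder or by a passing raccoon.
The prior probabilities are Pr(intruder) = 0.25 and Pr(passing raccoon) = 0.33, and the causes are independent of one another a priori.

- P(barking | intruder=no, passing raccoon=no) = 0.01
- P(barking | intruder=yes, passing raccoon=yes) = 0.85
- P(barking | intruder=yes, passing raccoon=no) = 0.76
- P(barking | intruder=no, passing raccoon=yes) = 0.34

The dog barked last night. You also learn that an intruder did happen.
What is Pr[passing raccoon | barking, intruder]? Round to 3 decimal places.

P(barking | intruder) = 0.76*0.67 + 0.85*0.33 = 0.509200 + 0.280500 = 0.789700
Of this, 0.280500 comes from 0.85*0.33 (the passing raccoon=true cases).
P(passing raccoon | barking, intruder) = 0.280500 / 0.789700 ≈ 0.355

Pr[passing raccoon | barking, intruder] ≈ 0.355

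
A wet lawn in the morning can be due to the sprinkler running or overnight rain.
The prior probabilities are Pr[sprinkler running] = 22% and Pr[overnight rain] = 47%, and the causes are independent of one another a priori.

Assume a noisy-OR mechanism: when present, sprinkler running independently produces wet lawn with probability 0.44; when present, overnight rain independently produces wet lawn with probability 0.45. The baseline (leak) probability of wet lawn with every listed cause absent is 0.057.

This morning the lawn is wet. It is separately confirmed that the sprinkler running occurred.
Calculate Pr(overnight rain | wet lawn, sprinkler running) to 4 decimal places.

Under noisy-OR, P(wet lawn | causes) = 1 − (1−0.057)·∏(1−qᵢ) over the active causes.
Sum P(wet lawn|·) weighted by the priors over both values of overnight rain:
  P(wet lawn | sprinkler running) = 0.47192×0.53 + 0.709556×0.47
        = 0.250118 + 0.333491 = 0.583609
The terms with overnight rain present sum to 0.333491, so
  P(overnight rain | wet lawn, sprinkler running) = 0.333491 / 0.583609 ≈ 0.5714

Pr(overnight rain | wet lawn, sprinkler running) ≈ 0.5714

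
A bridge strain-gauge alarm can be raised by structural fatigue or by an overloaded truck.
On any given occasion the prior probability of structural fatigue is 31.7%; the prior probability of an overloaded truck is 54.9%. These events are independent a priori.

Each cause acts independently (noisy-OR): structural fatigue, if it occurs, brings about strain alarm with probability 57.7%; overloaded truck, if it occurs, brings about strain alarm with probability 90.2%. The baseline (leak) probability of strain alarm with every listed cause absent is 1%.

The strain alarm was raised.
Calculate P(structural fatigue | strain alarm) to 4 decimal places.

P(structural fatigue | strain alarm) ≈ 0.4225

Under noisy-OR, P(strain alarm | causes) = 1 − (1−0.01)·∏(1−qᵢ) over the active causes.
By total probability over the 4 (structural fatigue, overloaded truck) configurations:
  P(strain alarm) = 0.01·0.683·0.451 + 0.90298·0.683·0.549 + 0.58123·0.317·0.451 + 0.958961·0.317·0.549
        = 0.003080 + 0.338588 + 0.083097 + 0.166891 = 0.591656
Keeping only the structural fatigue-present terms gives 0.249988, so
  P(structural fatigue | strain alarm) = 0.249988 / 0.591656 ≈ 0.4225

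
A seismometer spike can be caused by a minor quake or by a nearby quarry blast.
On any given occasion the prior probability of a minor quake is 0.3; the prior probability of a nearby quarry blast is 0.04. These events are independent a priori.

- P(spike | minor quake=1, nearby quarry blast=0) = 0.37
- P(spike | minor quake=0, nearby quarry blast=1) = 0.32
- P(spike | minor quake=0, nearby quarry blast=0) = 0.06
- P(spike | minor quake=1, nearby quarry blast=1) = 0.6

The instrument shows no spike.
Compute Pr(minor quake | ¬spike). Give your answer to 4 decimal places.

P(¬spike) = 0.94*0.7*0.96 + 0.68*0.7*0.04 + 0.63*0.3*0.96 + 0.4*0.3*0.04 = 0.631680 + 0.019040 + 0.181440 + 0.004800 = 0.836960
Restricting to configurations with minor quake present: 0.181440 + 0.004800 = 0.186240.
Hence the posterior is 0.186240/0.836960 ≈ 0.2225.

Pr(minor quake | ¬spike) ≈ 0.2225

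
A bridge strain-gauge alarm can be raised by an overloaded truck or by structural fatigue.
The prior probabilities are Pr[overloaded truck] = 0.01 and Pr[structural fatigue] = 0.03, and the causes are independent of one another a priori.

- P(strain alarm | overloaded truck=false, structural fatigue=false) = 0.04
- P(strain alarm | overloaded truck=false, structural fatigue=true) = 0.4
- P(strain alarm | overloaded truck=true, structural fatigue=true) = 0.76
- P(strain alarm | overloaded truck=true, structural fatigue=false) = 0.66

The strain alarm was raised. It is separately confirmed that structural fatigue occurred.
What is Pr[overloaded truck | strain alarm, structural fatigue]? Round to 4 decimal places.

Sum P(strain alarm|·) weighted by the priors over both values of overloaded truck:
  P(strain alarm | structural fatigue) = 0.4×0.99 + 0.76×0.01
        = 0.396000 + 0.007600 = 0.403600
Configurations with overloaded truck contribute 0.007600, so
  P(overloaded truck | strain alarm, structural fatigue) = 0.007600 / 0.403600 ≈ 0.0188

Pr[overloaded truck | strain alarm, structural fatigue] ≈ 0.0188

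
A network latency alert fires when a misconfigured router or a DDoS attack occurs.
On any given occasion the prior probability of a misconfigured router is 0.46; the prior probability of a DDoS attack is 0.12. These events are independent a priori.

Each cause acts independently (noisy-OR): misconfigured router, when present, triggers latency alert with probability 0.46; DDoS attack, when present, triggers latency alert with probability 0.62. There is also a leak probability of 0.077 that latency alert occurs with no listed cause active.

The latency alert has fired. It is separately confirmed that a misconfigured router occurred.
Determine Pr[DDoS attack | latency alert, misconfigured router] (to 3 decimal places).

Under noisy-OR, P(latency alert | causes) = 1 − (1−0.077)·∏(1−qᵢ) over the active causes.
By total probability over both values of DDoS attack:
  P(latency alert | misconfigured router) = 0.50158×0.88 + 0.8106×0.12
        = 0.441390 + 0.097272 = 0.538662
Configurations with DDoS attack contribute 0.097272, so
  P(DDoS attack | latency alert, misconfigured router) = 0.097272 / 0.538662 ≈ 0.181

Pr[DDoS attack | latency alert, misconfigured router] ≈ 0.181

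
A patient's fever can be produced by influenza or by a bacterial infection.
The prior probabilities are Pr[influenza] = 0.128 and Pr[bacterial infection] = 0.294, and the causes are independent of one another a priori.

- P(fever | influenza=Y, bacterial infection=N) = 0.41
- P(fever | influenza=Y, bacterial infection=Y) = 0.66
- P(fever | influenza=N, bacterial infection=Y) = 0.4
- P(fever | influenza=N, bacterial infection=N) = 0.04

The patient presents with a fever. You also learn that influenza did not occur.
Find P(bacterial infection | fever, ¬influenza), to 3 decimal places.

P(fever | ¬influenza) = 0.04·0.706 + 0.4·0.294 = 0.028240 + 0.117600 = 0.145840
Of this, 0.117600 comes from 0.4·0.294 (the bacterial infection=true cases).
Hence the posterior is 0.117600/0.145840 ≈ 0.806.

P(bacterial infection | fever, ¬influenza) ≈ 0.806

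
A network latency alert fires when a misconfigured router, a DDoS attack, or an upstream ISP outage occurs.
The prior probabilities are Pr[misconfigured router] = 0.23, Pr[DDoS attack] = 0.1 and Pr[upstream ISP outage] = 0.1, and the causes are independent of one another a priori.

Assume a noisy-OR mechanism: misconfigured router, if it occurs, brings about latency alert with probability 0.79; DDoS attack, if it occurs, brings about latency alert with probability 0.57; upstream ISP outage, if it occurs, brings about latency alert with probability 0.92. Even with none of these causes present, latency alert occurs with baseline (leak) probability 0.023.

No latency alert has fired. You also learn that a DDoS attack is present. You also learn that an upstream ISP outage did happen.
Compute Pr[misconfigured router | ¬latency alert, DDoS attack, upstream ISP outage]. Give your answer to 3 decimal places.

Under noisy-OR, P(latency alert | causes) = 1 − (1−0.023)·∏(1−qᵢ) over the active causes.
P(¬latency alert | DDoS attack, upstream ISP outage) = 0.033609*0.77 + 0.007058*0.23 = 0.025879 + 0.001623 = 0.027502
Restricting to configurations with misconfigured router present: 0.007058*0.23 = 0.001623.
So P(misconfigured router | ¬latency alert, DDoS attack, upstream ISP outage) = 0.001623/0.027502 ≈ 0.059.

Pr[misconfigured router | ¬latency alert, DDoS attack, upstream ISP outage] ≈ 0.059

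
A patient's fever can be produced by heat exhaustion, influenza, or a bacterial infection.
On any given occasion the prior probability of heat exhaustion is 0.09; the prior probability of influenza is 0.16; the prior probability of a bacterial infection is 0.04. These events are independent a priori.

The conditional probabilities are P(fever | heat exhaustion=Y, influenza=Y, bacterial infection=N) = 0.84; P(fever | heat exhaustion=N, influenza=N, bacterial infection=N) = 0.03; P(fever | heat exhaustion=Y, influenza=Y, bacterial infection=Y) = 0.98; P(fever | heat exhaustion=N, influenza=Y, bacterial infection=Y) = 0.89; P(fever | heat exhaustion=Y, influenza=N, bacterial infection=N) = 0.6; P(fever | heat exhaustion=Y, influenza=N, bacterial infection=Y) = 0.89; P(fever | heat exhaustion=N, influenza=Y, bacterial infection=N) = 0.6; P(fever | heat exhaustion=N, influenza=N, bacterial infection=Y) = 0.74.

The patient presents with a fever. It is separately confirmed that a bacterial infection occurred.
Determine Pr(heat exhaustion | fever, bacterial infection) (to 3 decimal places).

P(fever | bacterial infection) = 0.74×0.91×0.84 + 0.89×0.91×0.16 + 0.89×0.09×0.84 + 0.98×0.09×0.16 = 0.565656 + 0.129584 + 0.067284 + 0.014112 = 0.776636
Restricting to configurations with heat exhaustion present: 0.067284 + 0.014112 = 0.081396.
P(heat exhaustion | fever, bacterial infection) = 0.081396 / 0.776636 ≈ 0.105

Pr(heat exhaustion | fever, bacterial infection) ≈ 0.105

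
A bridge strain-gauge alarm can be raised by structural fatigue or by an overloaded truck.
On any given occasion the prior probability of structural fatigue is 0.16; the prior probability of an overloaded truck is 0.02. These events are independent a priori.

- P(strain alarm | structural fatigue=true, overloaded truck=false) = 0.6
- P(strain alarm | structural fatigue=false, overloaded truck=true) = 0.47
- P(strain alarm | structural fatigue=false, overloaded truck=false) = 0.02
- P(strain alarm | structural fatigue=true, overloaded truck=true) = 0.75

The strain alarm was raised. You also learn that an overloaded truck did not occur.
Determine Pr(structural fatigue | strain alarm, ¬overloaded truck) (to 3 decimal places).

P(strain alarm | ¬overloaded truck) = 0.02·0.84 + 0.6·0.16 = 0.016800 + 0.096000 = 0.112800
Restricting to configurations with structural fatigue present: 0.6·0.16 = 0.096000.
So P(structural fatigue | strain alarm, ¬overloaded truck) = 0.096000/0.112800 ≈ 0.851.

Pr(structural fatigue | strain alarm, ¬overloaded truck) ≈ 0.851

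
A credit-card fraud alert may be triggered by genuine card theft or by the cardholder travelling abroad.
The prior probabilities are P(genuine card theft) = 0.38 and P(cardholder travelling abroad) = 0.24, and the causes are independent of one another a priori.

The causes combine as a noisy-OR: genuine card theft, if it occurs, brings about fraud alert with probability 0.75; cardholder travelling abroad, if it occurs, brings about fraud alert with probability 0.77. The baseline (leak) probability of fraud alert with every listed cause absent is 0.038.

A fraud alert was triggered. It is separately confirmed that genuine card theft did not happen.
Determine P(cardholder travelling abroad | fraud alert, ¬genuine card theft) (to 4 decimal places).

P(cardholder travelling abroad | fraud alert, ¬genuine card theft) ≈ 0.8662

Under noisy-OR, P(fraud alert | causes) = 1 − (1−0.038)·∏(1−qᵢ) over the active causes.
P(fraud alert | ¬genuine card theft) = 0.038·0.76 + 0.77874·0.24 = 0.028880 + 0.186898 = 0.215778
Restricting to configurations with cardholder travelling abroad present: 0.77874·0.24 = 0.186898.
Hence the posterior is 0.186898/0.215778 ≈ 0.8662.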